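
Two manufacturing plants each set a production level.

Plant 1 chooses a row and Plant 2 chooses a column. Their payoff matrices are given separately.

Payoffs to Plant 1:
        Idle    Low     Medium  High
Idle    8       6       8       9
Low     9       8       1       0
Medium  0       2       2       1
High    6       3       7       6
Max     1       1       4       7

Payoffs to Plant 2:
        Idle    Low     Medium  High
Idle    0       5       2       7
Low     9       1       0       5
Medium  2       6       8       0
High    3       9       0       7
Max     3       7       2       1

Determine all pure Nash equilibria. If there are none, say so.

Plant 1 against Idle: payoffs 8, 9, 0, 6, 1 → best response Low.
Plant 1 against Low: payoffs 6, 8, 2, 3, 1 → best response Low.
Plant 1 against Medium: payoffs 8, 1, 2, 7, 4 → best response Idle.
Plant 1 against High: payoffs 9, 0, 1, 6, 7 → best response Idle.
Plant 2 against Idle: payoffs 0, 5, 2, 7 → best response High.
Plant 2 against Low: payoffs 9, 1, 0, 5 → best response Idle.
Plant 2 against Medium: payoffs 2, 6, 8, 0 → best response Medium.
Plant 2 against High: payoffs 3, 9, 0, 7 → best response Low.
Plant 2 against Max: payoffs 3, 7, 2, 1 → best response Low.
Mutual best responses: (Idle, High); (Low, Idle).

(Idle, High), (Low, Idle)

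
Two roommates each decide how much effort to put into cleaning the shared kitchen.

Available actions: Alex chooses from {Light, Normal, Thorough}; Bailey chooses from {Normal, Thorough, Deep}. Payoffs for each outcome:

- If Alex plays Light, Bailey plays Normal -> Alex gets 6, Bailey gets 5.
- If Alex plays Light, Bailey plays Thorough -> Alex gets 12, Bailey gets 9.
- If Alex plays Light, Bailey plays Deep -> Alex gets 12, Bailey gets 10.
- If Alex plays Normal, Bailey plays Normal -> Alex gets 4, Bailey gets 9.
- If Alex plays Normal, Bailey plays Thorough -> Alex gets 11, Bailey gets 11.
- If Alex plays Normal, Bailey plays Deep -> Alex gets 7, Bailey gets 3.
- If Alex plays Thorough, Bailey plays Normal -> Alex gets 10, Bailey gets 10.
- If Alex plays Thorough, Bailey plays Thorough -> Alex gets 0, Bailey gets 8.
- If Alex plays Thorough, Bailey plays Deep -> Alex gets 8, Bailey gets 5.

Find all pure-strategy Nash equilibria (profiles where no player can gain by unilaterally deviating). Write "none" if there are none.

The pure Nash equilibria are (Light, Deep); (Thorough, Normal).

For each player, find the best response to each opponent profile; mutual best responses are the pure NE.
Alex against Normal: payoffs 6, 4, 10 → best response Thorough.
Alex against Thorough: payoffs 12, 11, 0 → best response Light.
Alex against Deep: payoffs 12, 7, 8 → best response Light.
Bailey against Light: payoffs 5, 9, 10 → best response Deep.
Bailey against Normal: payoffs 9, 11, 3 → best response Thorough.
Bailey against Thorough: payoffs 10, 8, 5 → best response Normal.
Mutual best responses: (Light, Deep); (Thorough, Normal).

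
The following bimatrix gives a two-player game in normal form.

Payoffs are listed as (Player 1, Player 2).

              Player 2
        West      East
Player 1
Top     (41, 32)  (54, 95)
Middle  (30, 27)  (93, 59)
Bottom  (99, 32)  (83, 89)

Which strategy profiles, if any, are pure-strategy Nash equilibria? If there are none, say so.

(Middle, East)

Player 1 against West: payoffs 41, 30, 99 → best response Bottom.
Player 1 against East: payoffs 54, 93, 83 → best response Middle.
Player 2 against Top: payoffs 32, 95 → best response East.
Player 2 against Middle: payoffs 27, 59 → best response East.
Player 2 against Bottom: payoffs 32, 89 → best response East.
Mutual best responses: (Middle, East).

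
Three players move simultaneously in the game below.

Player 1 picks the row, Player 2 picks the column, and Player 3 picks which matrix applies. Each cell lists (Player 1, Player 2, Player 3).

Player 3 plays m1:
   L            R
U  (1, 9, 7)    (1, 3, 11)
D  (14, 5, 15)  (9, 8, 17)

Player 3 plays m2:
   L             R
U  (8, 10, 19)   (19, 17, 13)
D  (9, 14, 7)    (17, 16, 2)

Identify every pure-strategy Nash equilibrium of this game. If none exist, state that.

Player 1 against (L, m1): payoffs 1, 14 → best response D.
Player 1 against (L, m2): payoffs 8, 9 → best response D.
Player 1 against (R, m1): payoffs 1, 9 → best response D.
Player 1 against (R, m2): payoffs 19, 17 → best response U.
Player 2 against (U, m1): payoffs 9, 3 → best response L.
Player 2 against (U, m2): payoffs 10, 17 → best response R.
Player 2 against (D, m1): payoffs 5, 8 → best response R.
Player 2 against (D, m2): payoffs 14, 16 → best response R.
Player 3 against (U, L): payoffs 7, 19 → best response m2.
Player 3 against (U, R): payoffs 11, 13 → best response m2.
Player 3 against (D, L): payoffs 15, 7 → best response m1.
Player 3 against (D, R): payoffs 17, 2 → best response m1.
Mutual best responses: (U, R, m2); (D, R, m1).

The pure Nash equilibria are (U, R, m2) and (D, R, m1).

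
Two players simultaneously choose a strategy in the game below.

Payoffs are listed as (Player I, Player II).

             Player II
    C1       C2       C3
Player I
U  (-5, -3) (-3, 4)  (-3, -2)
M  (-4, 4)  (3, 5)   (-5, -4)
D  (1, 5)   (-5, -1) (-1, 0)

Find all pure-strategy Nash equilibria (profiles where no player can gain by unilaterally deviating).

(M, C2), (D, C1)

For each player, find the best response to each opponent profile; mutual best responses are the pure NE.
Player I against C1: payoffs -5, -4, 1 → best response D.
Player I against C2: payoffs -3, 3, -5 → best response M.
Player I against C3: payoffs -3, -5, -1 → best response D.
Player II against U: payoffs -3, 4, -2 → best response C2.
Player II against M: payoffs 4, 5, -4 → best response C2.
Player II against D: payoffs 5, -1, 0 → best response C1.
Mutual best responses: (M, C2); (D, C1).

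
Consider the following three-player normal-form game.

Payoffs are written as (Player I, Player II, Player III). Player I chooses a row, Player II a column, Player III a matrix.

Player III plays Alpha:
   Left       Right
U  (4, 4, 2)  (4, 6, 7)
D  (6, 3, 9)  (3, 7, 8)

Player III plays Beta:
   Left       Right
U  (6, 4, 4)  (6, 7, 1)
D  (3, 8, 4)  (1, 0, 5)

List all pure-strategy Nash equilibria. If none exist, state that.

(U, Right, Alpha)

(U, Left, Alpha): Player I can switch to D (4 → 6). Not NE.
(U, Left, Beta): Player II can switch to Right (4 → 7). Not NE.
(U, Right, Alpha): Player I gets 4, best alternative 3; Player II gets 6, best alternative 4; Player III gets 7, best alternative 1. No profitable deviation — NE.
(U, Right, Beta): Player III can switch to Alpha (1 → 7). Not NE.
(D, Left, Alpha): Player II can switch to Right (3 → 7). Not NE.
(D, Left, Beta): Player I can switch to U (3 → 6). Not NE.
(D, Right, Alpha): Player I can switch to U (3 → 4). Not NE.
(The remaining 1 profile has a profitable deviation by the same check.)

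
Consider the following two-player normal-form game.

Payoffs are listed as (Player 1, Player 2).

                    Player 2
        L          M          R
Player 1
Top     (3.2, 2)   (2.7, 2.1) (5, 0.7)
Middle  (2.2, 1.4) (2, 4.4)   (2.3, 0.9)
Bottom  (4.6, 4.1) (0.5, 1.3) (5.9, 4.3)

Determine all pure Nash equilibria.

(Top, L): Player 1 can switch to Bottom (3.2 → 4.6). Not NE.
(Top, M): Player 1 gets 2.7, best alternative 2; Player 2 gets 2.1, best alternative 2. No profitable deviation — NE.
(Top, R): Player 1 can switch to Bottom (5 → 5.9). Not NE.
(Middle, L): Player 1 can switch to Top (2.2 → 3.2). Not NE.
(Middle, M): Player 1 can switch to Top (2 → 2.7). Not NE.
(Middle, R): Player 1 can switch to Top (2.3 → 5). Not NE.
(Bottom, L): Player 2 can switch to R (4.1 → 4.3). Not NE.
(Bottom, M): Player 1 can switch to Top (0.5 → 2.7). Not NE.
(Bottom, R): Player 1 gets 5.9, best alternative 5; Player 2 gets 4.3, best alternative 4.1. No profitable deviation — NE.

The pure Nash equilibria are (Top, M); (Bottom, R).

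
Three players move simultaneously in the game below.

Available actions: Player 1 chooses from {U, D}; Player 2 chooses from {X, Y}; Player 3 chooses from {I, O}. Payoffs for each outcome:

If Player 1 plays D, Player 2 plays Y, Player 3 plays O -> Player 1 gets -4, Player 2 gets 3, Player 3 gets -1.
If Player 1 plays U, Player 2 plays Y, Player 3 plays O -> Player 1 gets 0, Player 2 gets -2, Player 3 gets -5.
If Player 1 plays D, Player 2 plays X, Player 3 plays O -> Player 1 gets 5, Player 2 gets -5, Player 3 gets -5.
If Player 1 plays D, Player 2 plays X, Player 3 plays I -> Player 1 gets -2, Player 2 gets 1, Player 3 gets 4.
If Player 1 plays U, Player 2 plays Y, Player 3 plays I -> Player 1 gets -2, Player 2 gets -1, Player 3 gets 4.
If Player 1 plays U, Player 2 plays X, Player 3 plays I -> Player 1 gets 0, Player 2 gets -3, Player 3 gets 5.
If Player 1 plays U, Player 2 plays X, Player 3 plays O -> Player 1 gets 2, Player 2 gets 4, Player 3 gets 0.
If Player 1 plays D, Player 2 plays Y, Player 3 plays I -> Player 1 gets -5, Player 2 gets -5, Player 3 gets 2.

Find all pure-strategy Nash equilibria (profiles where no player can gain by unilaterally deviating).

The unique pure-strategy Nash equilibrium is (U, Y, I).

Player 1 against (X, I): payoffs 0, -2 → best response U.
Player 1 against (X, O): payoffs 2, 5 → best response D.
Player 1 against (Y, I): payoffs -2, -5 → best response U.
Player 1 against (Y, O): payoffs 0, -4 → best response U.
Player 2 against (U, I): payoffs -3, -1 → best response Y.
Player 2 against (U, O): payoffs 4, -2 → best response X.
Player 2 against (D, I): payoffs 1, -5 → best response X.
Player 2 against (D, O): payoffs -5, 3 → best response Y.
Player 3 against (U, X): payoffs 5, 0 → best response I.
Player 3 against (U, Y): payoffs 4, -5 → best response I.
Player 3 against (D, X): payoffs 4, -5 → best response I.
Player 3 against (D, Y): payoffs 2, -1 → best response I.
Mutual best responses: (U, Y, I).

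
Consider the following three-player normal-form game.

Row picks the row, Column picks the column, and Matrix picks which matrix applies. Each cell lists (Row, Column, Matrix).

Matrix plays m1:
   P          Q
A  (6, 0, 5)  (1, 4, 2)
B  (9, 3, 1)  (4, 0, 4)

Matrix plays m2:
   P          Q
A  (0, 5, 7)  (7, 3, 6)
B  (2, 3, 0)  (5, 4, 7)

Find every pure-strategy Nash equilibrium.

The unique pure-strategy Nash equilibrium is (B, P, m1).

Row against (P, m1): payoffs 6, 9 → best response B.
Row against (P, m2): payoffs 0, 2 → best response B.
Row against (Q, m1): payoffs 1, 4 → best response B.
Row against (Q, m2): payoffs 7, 5 → best response A.
Column against (A, m1): payoffs 0, 4 → best response Q.
Column against (A, m2): payoffs 5, 3 → best response P.
Column against (B, m1): payoffs 3, 0 → best response P.
Column against (B, m2): payoffs 3, 4 → best response Q.
Matrix against (A, P): payoffs 5, 7 → best response m2.
Matrix against (A, Q): payoffs 2, 6 → best response m2.
Matrix against (B, P): payoffs 1, 0 → best response m1.
Matrix against (B, Q): payoffs 4, 7 → best response m2.
Mutual best responses: (B, P, m1).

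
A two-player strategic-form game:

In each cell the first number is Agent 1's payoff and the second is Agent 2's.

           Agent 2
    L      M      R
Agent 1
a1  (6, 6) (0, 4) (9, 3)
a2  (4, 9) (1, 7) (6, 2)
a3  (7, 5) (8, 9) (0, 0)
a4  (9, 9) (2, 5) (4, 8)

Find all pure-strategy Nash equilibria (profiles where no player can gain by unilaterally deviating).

(a3, M), (a4, L)

Agent 1 against L: payoffs 6, 4, 7, 9 → best response a4.
Agent 1 against M: payoffs 0, 1, 8, 2 → best response a3.
Agent 1 against R: payoffs 9, 6, 0, 4 → best response a1.
Agent 2 against a1: payoffs 6, 4, 3 → best response L.
Agent 2 against a2: payoffs 9, 7, 2 → best response L.
Agent 2 against a3: payoffs 5, 9, 0 → best response M.
Agent 2 against a4: payoffs 9, 5, 8 → best response L.
Mutual best responses: (a3, M); (a4, L).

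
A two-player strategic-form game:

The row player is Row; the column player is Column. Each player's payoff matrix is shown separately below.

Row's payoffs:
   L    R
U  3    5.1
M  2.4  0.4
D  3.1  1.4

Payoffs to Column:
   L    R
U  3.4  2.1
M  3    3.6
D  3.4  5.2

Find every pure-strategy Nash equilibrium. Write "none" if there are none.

No pure-strategy Nash equilibrium.

(U, L): Row can switch to D (3 → 3.1). Not NE.
(U, R): Column can switch to L (2.1 → 3.4). Not NE.
(M, L): Row can switch to U (2.4 → 3). Not NE.
(M, R): Row can switch to U (0.4 → 5.1). Not NE.
(D, L): Column can switch to R (3.4 → 5.2). Not NE.
(D, R): Row can switch to U (1.4 → 5.1). Not NE.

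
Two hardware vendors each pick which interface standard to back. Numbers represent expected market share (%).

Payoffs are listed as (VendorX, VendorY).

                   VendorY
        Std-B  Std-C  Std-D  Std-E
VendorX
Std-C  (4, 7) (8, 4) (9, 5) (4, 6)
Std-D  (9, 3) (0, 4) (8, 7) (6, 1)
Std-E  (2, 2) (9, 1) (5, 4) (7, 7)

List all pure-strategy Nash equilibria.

Mark each player's best response to every combination of opponents' strategies; a profile where every player is best-responding is a pure Nash equilibrium.
VendorX against Std-B: payoffs 4, 9, 2 → best response Std-D.
VendorX against Std-C: payoffs 8, 0, 9 → best response Std-E.
VendorX against Std-D: payoffs 9, 8, 5 → best response Std-C.
VendorX against Std-E: payoffs 4, 6, 7 → best response Std-E.
VendorY against Std-C: payoffs 7, 4, 5, 6 → best response Std-B.
VendorY against Std-D: payoffs 3, 4, 7, 1 → best response Std-D.
VendorY against Std-E: payoffs 2, 1, 4, 7 → best response Std-E.
Mutual best responses: (Std-E, Std-E).

Pure NE: (Std-E, Std-E)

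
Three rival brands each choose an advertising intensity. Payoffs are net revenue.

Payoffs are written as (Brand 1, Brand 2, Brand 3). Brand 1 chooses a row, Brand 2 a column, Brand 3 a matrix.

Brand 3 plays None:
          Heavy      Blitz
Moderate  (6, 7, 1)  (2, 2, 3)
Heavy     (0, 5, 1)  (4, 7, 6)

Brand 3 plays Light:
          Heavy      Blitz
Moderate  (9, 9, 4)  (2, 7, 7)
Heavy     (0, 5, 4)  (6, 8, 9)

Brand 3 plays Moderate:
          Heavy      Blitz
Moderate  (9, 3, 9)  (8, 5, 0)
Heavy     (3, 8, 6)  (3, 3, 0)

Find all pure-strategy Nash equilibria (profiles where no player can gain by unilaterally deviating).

The unique pure-strategy Nash equilibrium is (Heavy, Blitz, Light).

Brand 1 against (Heavy, None): payoffs 6, 0 → best response Moderate.
Brand 1 against (Heavy, Light): payoffs 9, 0 → best response Moderate.
Brand 1 against (Heavy, Moderate): payoffs 9, 3 → best response Moderate.
Brand 1 against (Blitz, None): payoffs 2, 4 → best response Heavy.
Brand 1 against (Blitz, Light): payoffs 2, 6 → best response Heavy.
Brand 1 against (Blitz, Moderate): payoffs 8, 3 → best response Moderate.
Brand 2 against (Moderate, None): payoffs 7, 2 → best response Heavy.
Brand 2 against (Moderate, Light): payoffs 9, 7 → best response Heavy.
Brand 2 against (Moderate, Moderate): payoffs 3, 5 → best response Blitz.
Brand 2 against (Heavy, None): payoffs 5, 7 → best response Blitz.
Brand 2 against (Heavy, Light): payoffs 5, 8 → best response Blitz.
Brand 2 against (Heavy, Moderate): payoffs 8, 3 → best response Heavy.
Brand 3 against (Moderate, Heavy): payoffs 1, 4, 9 → best response Moderate.
Brand 3 against (Moderate, Blitz): payoffs 3, 7, 0 → best response Light.
Brand 3 against (Heavy, Heavy): payoffs 1, 4, 6 → best response Moderate.
Brand 3 against (Heavy, Blitz): payoffs 6, 9, 0 → best response Light.
Mutual best responses: (Heavy, Blitz, Light).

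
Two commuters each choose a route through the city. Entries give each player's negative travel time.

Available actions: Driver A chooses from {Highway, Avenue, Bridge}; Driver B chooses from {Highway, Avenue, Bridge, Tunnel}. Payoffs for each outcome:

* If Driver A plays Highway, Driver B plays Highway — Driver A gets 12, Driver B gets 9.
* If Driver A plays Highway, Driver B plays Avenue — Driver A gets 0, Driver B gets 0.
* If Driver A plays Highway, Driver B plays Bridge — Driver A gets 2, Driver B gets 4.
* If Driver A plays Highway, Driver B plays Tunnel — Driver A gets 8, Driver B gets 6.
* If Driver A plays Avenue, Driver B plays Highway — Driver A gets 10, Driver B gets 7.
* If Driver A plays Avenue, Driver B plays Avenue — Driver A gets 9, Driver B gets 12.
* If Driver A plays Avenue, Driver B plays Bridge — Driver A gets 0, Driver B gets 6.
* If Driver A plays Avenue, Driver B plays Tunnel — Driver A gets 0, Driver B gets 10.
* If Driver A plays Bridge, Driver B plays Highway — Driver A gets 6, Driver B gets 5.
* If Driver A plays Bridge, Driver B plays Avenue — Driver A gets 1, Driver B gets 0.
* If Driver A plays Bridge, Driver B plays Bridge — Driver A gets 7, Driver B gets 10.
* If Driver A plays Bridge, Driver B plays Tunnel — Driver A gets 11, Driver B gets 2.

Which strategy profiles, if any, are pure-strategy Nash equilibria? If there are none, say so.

Pure-strategy Nash equilibria: (Highway, Highway) and (Avenue, Avenue) and (Bridge, Bridge)

Driver A against Highway: payoffs 12, 10, 6 → best response Highway.
Driver A against Avenue: payoffs 0, 9, 1 → best response Avenue.
Driver A against Bridge: payoffs 2, 0, 7 → best response Bridge.
Driver A against Tunnel: payoffs 8, 0, 11 → best response Bridge.
Driver B against Highway: payoffs 9, 0, 4, 6 → best response Highway.
Driver B against Avenue: payoffs 7, 12, 6, 10 → best response Avenue.
Driver B against Bridge: payoffs 5, 0, 10, 2 → best response Bridge.
Mutual best responses: (Highway, Highway); (Avenue, Avenue); (Bridge, Bridge).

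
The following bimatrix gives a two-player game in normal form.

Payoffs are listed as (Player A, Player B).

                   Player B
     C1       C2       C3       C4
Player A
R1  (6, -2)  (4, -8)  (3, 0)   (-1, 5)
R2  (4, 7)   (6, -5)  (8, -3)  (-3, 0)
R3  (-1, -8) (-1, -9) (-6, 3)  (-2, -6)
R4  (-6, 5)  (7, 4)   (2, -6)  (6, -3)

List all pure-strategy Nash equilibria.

Player A against C1: payoffs 6, 4, -1, -6 → best response R1.
Player A against C2: payoffs 4, 6, -1, 7 → best response R4.
Player A against C3: payoffs 3, 8, -6, 2 → best response R2.
Player A against C4: payoffs -1, -3, -2, 6 → best response R4.
Player B against R1: payoffs -2, -8, 0, 5 → best response C4.
Player B against R2: payoffs 7, -5, -3, 0 → best response C1.
Player B against R3: payoffs -8, -9, 3, -6 → best response C3.
Player B against R4: payoffs 5, 4, -6, -3 → best response C1.
No profile is a mutual best response for all players.

No pure-strategy Nash equilibrium.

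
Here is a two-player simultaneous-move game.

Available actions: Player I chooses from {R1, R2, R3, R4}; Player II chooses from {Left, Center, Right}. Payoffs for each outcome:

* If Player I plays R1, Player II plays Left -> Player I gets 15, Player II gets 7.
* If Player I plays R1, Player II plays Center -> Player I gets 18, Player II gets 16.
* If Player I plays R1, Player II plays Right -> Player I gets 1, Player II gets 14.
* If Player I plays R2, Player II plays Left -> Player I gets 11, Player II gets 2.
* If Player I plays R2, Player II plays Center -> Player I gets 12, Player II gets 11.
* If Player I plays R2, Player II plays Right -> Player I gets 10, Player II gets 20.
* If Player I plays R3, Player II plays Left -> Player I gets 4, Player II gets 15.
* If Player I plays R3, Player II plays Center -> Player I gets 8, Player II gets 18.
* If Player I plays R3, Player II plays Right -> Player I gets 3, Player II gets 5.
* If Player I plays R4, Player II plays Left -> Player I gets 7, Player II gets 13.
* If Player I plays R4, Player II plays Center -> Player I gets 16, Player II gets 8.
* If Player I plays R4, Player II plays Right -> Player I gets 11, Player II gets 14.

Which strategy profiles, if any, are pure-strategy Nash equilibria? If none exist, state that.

For each player, find the best response to each opponent profile; mutual best responses are the pure NE.
Player I against Left: payoffs 15, 11, 4, 7 → best response R1.
Player I against Center: payoffs 18, 12, 8, 16 → best response R1.
Player I against Right: payoffs 1, 10, 3, 11 → best response R4.
Player II against R1: payoffs 7, 16, 14 → best response Center.
Player II against R2: payoffs 2, 11, 20 → best response Right.
Player II against R3: payoffs 15, 18, 5 → best response Center.
Player II against R4: payoffs 13, 8, 14 → best response Right.
Mutual best responses: (R1, Center); (R4, Right).

The pure Nash equilibria are (R1, Center), (R4, Right).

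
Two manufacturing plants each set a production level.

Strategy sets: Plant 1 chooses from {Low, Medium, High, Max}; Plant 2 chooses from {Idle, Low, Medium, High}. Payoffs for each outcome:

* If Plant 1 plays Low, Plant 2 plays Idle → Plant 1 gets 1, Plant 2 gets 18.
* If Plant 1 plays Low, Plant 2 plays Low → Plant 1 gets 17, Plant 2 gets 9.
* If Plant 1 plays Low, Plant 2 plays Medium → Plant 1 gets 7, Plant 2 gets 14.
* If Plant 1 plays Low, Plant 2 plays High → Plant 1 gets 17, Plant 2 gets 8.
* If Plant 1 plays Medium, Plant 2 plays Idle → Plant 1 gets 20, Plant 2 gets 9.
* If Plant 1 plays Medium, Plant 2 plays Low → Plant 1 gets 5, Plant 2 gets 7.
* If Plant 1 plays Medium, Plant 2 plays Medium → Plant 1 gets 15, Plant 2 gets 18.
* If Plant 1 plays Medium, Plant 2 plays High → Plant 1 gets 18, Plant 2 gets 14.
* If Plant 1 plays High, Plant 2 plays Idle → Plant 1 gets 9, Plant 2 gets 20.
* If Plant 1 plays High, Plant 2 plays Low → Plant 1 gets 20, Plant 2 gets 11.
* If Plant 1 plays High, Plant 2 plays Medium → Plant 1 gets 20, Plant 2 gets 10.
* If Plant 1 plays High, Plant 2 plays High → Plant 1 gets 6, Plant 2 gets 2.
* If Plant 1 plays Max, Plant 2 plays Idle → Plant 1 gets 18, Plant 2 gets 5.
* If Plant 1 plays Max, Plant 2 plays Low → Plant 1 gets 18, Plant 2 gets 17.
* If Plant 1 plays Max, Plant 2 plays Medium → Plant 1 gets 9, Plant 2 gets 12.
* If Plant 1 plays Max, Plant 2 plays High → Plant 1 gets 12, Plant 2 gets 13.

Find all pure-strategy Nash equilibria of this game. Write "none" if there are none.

No pure-strategy Nash equilibrium.

(Low, Idle): Plant 1 can switch to Medium (1 → 20). Not NE.
(Low, Low): Plant 1 can switch to High (17 → 20). Not NE.
(Low, Medium): Plant 1 can switch to Medium (7 → 15). Not NE.
(Low, High): Plant 1 can switch to Medium (17 → 18). Not NE.
(Medium, Idle): Plant 2 can switch to Medium (9 → 18). Not NE.
(Medium, Low): Plant 1 can switch to Low (5 → 17). Not NE.
(Medium, Medium): Plant 1 can switch to High (15 → 20). Not NE.
(Medium, High): Plant 2 can switch to Medium (14 → 18). Not NE.
(High, Idle): Plant 1 can switch to Medium (9 → 20). Not NE.
(High, Low): Plant 2 can switch to Idle (11 → 20). Not NE.
(The remaining 6 profiles each have a profitable deviation by the same check.)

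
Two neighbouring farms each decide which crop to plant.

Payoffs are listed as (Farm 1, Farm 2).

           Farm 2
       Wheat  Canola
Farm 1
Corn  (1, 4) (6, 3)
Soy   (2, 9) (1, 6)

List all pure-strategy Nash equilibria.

Farm 1 against Wheat: payoffs 1, 2 → best response Soy.
Farm 1 against Canola: payoffs 6, 1 → best response Corn.
Farm 2 against Corn: payoffs 4, 3 → best response Wheat.
Farm 2 against Soy: payoffs 9, 6 → best response Wheat.
Mutual best responses: (Soy, Wheat).

The unique pure-strategy Nash equilibrium is (Soy, Wheat).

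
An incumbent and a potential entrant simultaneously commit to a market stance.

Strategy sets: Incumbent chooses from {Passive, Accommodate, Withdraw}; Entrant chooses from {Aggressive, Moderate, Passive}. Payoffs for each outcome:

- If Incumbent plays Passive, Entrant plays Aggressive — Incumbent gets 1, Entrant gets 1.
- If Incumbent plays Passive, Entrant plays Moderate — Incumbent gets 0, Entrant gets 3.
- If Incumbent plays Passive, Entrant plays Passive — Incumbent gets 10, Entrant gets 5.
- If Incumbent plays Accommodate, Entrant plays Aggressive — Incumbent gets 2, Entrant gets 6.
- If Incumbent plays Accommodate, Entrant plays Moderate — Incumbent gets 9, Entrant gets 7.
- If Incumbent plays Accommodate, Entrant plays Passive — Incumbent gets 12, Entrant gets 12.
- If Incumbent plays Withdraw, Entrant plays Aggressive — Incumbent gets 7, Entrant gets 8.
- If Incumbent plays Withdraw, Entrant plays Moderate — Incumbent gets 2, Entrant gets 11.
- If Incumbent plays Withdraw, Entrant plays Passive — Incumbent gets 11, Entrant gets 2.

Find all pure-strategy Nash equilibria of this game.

Check each profile: it is a Nash equilibrium iff no player can strictly gain by switching unilaterally.
(Passive, Aggressive): Incumbent can switch to Accommodate (1 → 2). Not NE.
(Passive, Moderate): Incumbent can switch to Accommodate (0 → 9). Not NE.
(Passive, Passive): Incumbent can switch to Accommodate (10 → 12). Not NE.
(Accommodate, Aggressive): Incumbent can switch to Withdraw (2 → 7). Not NE.
(Accommodate, Moderate): Entrant can switch to Passive (7 → 12). Not NE.
(Accommodate, Passive): Incumbent gets 12, best alternative 11; Entrant gets 12, best alternative 7. No profitable deviation — NE.
(Withdraw, Aggressive): Entrant can switch to Moderate (8 → 11). Not NE.
(Withdraw, Moderate): Incumbent can switch to Accommodate (2 → 9). Not NE.
(Withdraw, Passive): Incumbent can switch to Accommodate (11 → 12). Not NE.

(Accommodate, Passive)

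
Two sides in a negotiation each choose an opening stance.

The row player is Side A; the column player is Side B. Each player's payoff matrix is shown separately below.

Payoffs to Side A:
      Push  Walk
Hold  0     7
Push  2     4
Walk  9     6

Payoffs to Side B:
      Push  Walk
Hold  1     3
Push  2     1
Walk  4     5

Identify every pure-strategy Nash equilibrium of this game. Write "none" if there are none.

(Hold, Walk)

Side A against Push: payoffs 0, 2, 9 → best response Walk.
Side A against Walk: payoffs 7, 4, 6 → best response Hold.
Side B against Hold: payoffs 1, 3 → best response Walk.
Side B against Push: payoffs 2, 1 → best response Push.
Side B against Walk: payoffs 4, 5 → best response Walk.
Mutual best responses: (Hold, Walk).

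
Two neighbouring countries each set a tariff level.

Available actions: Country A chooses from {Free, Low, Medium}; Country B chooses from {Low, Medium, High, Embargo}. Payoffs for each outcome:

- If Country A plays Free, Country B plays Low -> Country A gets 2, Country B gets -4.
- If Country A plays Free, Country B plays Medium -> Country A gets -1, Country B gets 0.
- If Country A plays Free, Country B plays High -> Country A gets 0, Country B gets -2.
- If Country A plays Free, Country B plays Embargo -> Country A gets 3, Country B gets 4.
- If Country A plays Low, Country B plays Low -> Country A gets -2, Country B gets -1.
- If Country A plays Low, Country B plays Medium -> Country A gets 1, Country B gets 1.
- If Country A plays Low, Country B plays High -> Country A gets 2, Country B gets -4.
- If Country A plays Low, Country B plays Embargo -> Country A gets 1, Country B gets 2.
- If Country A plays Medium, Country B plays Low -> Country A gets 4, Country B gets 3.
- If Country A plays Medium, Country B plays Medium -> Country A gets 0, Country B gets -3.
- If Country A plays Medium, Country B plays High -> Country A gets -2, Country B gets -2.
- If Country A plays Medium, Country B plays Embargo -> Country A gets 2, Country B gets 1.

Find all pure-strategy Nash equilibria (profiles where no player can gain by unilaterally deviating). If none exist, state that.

Country A against Low: payoffs 2, -2, 4 → best response Medium.
Country A against Medium: payoffs -1, 1, 0 → best response Low.
Country A against High: payoffs 0, 2, -2 → best response Low.
Country A against Embargo: payoffs 3, 1, 2 → best response Free.
Country B against Free: payoffs -4, 0, -2, 4 → best response Embargo.
Country B against Low: payoffs -1, 1, -4, 2 → best response Embargo.
Country B against Medium: payoffs 3, -3, -2, 1 → best response Low.
Mutual best responses: (Free, Embargo); (Medium, Low).

The pure Nash equilibria are (Free, Embargo) and (Medium, Low).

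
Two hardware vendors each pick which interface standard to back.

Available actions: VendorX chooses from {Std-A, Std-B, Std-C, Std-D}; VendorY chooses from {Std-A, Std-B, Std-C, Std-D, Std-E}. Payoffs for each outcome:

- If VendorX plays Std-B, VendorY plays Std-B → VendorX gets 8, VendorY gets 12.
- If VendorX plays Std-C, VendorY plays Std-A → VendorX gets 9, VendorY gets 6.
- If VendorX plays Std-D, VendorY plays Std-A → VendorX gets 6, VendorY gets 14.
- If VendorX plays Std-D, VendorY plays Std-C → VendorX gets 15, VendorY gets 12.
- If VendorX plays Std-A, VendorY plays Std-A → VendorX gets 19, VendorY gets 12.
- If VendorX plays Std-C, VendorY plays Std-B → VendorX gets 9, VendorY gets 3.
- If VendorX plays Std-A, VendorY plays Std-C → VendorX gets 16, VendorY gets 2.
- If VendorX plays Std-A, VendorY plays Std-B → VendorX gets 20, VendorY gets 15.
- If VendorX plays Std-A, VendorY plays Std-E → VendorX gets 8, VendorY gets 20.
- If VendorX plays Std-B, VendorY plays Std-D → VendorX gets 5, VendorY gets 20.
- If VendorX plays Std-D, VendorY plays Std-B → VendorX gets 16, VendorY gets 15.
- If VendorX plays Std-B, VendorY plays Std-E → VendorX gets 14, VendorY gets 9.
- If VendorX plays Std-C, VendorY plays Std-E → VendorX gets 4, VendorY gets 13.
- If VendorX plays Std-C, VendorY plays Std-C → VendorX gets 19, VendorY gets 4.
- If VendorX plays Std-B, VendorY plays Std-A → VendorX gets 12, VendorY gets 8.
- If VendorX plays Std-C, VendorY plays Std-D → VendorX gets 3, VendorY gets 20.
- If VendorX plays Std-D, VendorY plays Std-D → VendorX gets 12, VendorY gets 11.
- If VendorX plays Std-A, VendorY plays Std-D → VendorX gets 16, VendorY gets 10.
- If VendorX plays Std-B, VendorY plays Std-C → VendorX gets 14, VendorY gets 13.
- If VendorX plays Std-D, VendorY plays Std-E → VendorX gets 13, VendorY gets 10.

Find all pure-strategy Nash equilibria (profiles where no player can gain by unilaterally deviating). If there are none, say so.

(Std-A, Std-A): VendorY can switch to Std-B (12 → 15). Not NE.
(Std-A, Std-B): VendorY can switch to Std-E (15 → 20). Not NE.
(Std-A, Std-C): VendorX can switch to Std-C (16 → 19). Not NE.
(Std-A, Std-D): VendorY can switch to Std-A (10 → 12). Not NE.
(Std-A, Std-E): VendorX can switch to Std-B (8 → 14). Not NE.
(Std-B, Std-A): VendorX can switch to Std-A (12 → 19). Not NE.
(Std-B, Std-B): VendorX can switch to Std-A (8 → 20). Not NE.
(Std-B, Std-C): VendorX can switch to Std-A (14 → 16). Not NE.
(Std-B, Std-D): VendorX can switch to Std-A (5 → 16). Not NE.
(Std-B, Std-E): VendorY can switch to Std-B (9 → 12). Not NE.
(The remaining 10 profiles each have a profitable deviation by the same check.)

There is no pure-strategy Nash equilibrium.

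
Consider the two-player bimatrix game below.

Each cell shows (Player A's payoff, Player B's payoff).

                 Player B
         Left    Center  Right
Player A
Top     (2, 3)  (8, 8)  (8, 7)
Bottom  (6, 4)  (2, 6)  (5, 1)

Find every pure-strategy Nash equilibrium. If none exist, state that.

Pure NE: (Top, Center)

Player A against Left: payoffs 2, 6 → best response Bottom.
Player A against Center: payoffs 8, 2 → best response Top.
Player A against Right: payoffs 8, 5 → best response Top.
Player B against Top: payoffs 3, 8, 7 → best response Center.
Player B against Bottom: payoffs 4, 6, 1 → best response Center.
Mutual best responses: (Top, Center).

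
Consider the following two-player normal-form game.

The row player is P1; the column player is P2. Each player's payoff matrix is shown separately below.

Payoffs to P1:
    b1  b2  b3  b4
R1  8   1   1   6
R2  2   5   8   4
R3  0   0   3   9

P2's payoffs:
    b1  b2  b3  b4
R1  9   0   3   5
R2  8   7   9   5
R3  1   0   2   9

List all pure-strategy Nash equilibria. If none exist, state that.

(R1, b1): P1 gets 8, best alternative 2; P2 gets 9, best alternative 5. No profitable deviation — NE.
(R1, b2): P1 can switch to R2 (1 → 5). Not NE.
(R1, b3): P1 can switch to R2 (1 → 8). Not NE.
(R1, b4): P1 can switch to R3 (6 → 9). Not NE.
(R2, b1): P1 can switch to R1 (2 → 8). Not NE.
(R2, b2): P2 can switch to b1 (7 → 8). Not NE.
(R2, b3): P1 gets 8, best alternative 3; P2 gets 9, best alternative 8. No profitable deviation — NE.
(R2, b4): P1 can switch to R1 (4 → 6). Not NE.
(R3, b1): P1 can switch to R1 (0 → 8). Not NE.
(R3, b2): P1 can switch to R1 (0 → 1). Not NE.
(R3, b3): P1 can switch to R2 (3 → 8). Not NE.
(R3, b4): P1 gets 9, best alternative 6; P2 gets 9, best alternative 2. No profitable deviation — NE.

Pure-strategy Nash equilibria: (R1, b1) and (R2, b3) and (R3, b4)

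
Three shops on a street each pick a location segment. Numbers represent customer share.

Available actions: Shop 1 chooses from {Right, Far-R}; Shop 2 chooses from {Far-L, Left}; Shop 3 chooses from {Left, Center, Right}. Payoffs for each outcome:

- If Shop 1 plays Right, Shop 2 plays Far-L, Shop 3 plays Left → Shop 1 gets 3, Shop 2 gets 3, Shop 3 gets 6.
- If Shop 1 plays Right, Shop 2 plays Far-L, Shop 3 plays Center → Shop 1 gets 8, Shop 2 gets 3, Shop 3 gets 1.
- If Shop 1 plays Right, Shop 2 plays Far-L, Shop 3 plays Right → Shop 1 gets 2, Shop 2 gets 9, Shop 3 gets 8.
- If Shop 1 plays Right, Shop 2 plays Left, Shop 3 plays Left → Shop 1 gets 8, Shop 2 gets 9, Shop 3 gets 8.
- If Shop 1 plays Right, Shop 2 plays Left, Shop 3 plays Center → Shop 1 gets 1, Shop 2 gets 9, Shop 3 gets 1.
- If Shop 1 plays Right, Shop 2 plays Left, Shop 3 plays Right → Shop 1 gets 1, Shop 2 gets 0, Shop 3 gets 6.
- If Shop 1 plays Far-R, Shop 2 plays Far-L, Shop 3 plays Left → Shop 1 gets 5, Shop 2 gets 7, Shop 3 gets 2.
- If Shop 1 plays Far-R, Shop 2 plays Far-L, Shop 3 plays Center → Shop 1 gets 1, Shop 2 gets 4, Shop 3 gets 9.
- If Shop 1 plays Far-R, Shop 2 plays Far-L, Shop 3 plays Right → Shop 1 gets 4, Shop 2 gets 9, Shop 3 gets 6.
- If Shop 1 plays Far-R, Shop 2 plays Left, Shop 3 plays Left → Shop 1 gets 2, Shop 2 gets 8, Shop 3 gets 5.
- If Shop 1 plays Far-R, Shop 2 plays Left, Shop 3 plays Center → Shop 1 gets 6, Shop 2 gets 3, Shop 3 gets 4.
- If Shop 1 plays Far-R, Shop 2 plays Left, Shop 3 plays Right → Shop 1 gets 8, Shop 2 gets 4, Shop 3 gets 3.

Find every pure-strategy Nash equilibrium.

(Right, Far-L, Left): Shop 1 can switch to Far-R (3 → 5). Not NE.
(Right, Far-L, Center): Shop 2 can switch to Left (3 → 9). Not NE.
(Right, Far-L, Right): Shop 1 can switch to Far-R (2 → 4). Not NE.
(Right, Left, Left): Shop 1 gets 8, best alternative 2; Shop 2 gets 9, best alternative 3; Shop 3 gets 8, best alternative 6. No profitable deviation — NE.
(Right, Left, Center): Shop 1 can switch to Far-R (1 → 6). Not NE.
(Right, Left, Right): Shop 1 can switch to Far-R (1 → 8). Not NE.
(Far-R, Far-L, Left): Shop 2 can switch to Left (7 → 8). Not NE.
(Far-R, Far-L, Center): Shop 1 can switch to Right (1 → 8). Not NE.
(Far-R, Far-L, Right): Shop 3 can switch to Center (6 → 9). Not NE.
(Far-R, Left, Left): Shop 1 can switch to Right (2 → 8). Not NE.
(Far-R, Left, Center): Shop 2 can switch to Far-L (3 → 4). Not NE.
(The remaining 1 profile has a profitable deviation by the same check.)

Pure NE: (Right, Left, Left)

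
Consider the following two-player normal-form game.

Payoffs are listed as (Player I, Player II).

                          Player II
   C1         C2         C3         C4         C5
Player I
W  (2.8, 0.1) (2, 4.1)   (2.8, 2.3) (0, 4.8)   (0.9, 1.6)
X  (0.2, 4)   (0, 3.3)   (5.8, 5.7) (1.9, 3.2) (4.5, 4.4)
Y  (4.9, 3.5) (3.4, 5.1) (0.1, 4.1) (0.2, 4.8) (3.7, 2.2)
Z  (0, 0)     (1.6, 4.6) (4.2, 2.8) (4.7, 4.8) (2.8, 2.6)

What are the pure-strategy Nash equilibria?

Pure-strategy Nash equilibria: (X, C3); (Y, C2); (Z, C4)

(W, C1): Player I can switch to Y (2.8 → 4.9). Not NE.
(W, C2): Player I can switch to Y (2 → 3.4). Not NE.
(W, C3): Player I can switch to X (2.8 → 5.8). Not NE.
(W, C4): Player I can switch to X (0 → 1.9). Not NE.
(W, C5): Player I can switch to X (0.9 → 4.5). Not NE.
(X, C1): Player I can switch to W (0.2 → 2.8). Not NE.
(X, C2): Player I can switch to W (0 → 2). Not NE.
(X, C3): Player I gets 5.8, best alternative 4.2; Player II gets 5.7, best alternative 4.4. No profitable deviation — NE.
(X, C4): Player I can switch to Z (1.9 → 4.7). Not NE.
(X, C5): Player II can switch to C3 (4.4 → 5.7). Not NE.
(Y, C1): Player II can switch to C2 (3.5 → 5.1). Not NE.
(Y, C2): Player I gets 3.4, best alternative 2; Player II gets 5.1, best alternative 4.8. No profitable deviation — NE.
(Y, C3): Player I can switch to W (0.1 → 2.8). Not NE.
(Y, C4): Player I can switch to X (0.2 → 1.9). Not NE.
(Z, C4): Player I gets 4.7, best alternative 1.9; Player II gets 4.8, best alternative 4.6. No profitable deviation — NE.
(The remaining 5 profiles each have a profitable deviation by the same check.)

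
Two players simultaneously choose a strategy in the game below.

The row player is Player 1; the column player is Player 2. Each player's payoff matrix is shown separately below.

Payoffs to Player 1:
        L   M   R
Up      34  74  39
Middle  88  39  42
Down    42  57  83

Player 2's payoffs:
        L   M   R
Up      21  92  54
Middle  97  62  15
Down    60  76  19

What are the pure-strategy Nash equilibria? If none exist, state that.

(Up, M) and (Middle, L)

For each player, find the best response to each opponent profile; mutual best responses are the pure NE.
Player 1 against L: payoffs 34, 88, 42 → best response Middle.
Player 1 against M: payoffs 74, 39, 57 → best response Up.
Player 1 against R: payoffs 39, 42, 83 → best response Down.
Player 2 against Up: payoffs 21, 92, 54 → best response M.
Player 2 against Middle: payoffs 97, 62, 15 → best response L.
Player 2 against Down: payoffs 60, 76, 19 → best response M.
Mutual best responses: (Up, M); (Middle, L).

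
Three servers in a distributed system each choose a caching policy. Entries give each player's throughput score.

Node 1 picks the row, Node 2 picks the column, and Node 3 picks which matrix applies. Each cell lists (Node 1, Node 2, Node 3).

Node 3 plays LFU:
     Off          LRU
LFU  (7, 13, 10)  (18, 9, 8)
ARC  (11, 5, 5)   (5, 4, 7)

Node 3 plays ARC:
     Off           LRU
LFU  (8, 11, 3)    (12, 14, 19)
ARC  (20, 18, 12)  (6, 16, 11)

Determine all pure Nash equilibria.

For each strategy profile, look for a profitable unilateral deviation.
(LFU, Off, LFU): Node 1 can switch to ARC (7 → 11). Not NE.
(LFU, Off, ARC): Node 1 can switch to ARC (8 → 20). Not NE.
(LFU, LRU, LFU): Node 2 can switch to Off (9 → 13). Not NE.
(LFU, LRU, ARC): Node 1 gets 12, best alternative 6; Node 2 gets 14, best alternative 11; Node 3 gets 19, best alternative 8. No profitable deviation — NE.
(ARC, Off, LFU): Node 3 can switch to ARC (5 → 12). Not NE.
(ARC, Off, ARC): Node 1 gets 20, best alternative 8; Node 2 gets 18, best alternative 16; Node 3 gets 12, best alternative 5. No profitable deviation — NE.
(ARC, LRU, LFU): Node 1 can switch to LFU (5 → 18). Not NE.
(ARC, LRU, ARC): Node 1 can switch to LFU (6 → 12). Not NE.

Pure-strategy Nash equilibria: (LFU, LRU, ARC) and (ARC, Off, ARC)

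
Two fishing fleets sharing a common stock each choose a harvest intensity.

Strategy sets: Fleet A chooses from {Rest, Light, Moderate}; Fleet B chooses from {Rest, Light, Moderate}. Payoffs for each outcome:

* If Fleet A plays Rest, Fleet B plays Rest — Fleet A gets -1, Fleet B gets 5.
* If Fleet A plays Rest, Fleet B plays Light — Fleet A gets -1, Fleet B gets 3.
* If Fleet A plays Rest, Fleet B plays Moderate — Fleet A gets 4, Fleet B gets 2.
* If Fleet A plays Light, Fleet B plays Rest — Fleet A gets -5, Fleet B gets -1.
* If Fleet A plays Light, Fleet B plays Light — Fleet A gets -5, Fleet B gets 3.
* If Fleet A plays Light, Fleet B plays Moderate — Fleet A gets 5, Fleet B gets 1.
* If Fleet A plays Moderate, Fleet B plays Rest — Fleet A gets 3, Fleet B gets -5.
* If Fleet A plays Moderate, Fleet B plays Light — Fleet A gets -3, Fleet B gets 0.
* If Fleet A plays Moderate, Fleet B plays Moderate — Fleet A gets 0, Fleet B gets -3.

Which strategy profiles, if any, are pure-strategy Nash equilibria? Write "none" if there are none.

(Rest, Rest): Fleet A can switch to Moderate (-1 → 3). Not NE.
(Rest, Light): Fleet B can switch to Rest (3 → 5). Not NE.
(Rest, Moderate): Fleet A can switch to Light (4 → 5). Not NE.
(Light, Rest): Fleet A can switch to Rest (-5 → -1). Not NE.
(Light, Light): Fleet A can switch to Rest (-5 → -1). Not NE.
(Light, Moderate): Fleet B can switch to Light (1 → 3). Not NE.
(Moderate, Rest): Fleet B can switch to Light (-5 → 0). Not NE.
(Moderate, Light): Fleet A can switch to Rest (-3 → -1). Not NE.
(The remaining 1 profile has a profitable deviation by the same check.)

There is no pure-strategy Nash equilibrium.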